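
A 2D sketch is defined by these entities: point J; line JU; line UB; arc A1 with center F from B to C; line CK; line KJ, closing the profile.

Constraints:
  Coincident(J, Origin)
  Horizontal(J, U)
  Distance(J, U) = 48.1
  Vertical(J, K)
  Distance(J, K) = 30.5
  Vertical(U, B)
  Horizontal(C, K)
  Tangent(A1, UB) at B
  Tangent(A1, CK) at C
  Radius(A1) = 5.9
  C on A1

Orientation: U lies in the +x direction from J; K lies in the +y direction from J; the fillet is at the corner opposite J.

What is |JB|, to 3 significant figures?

54.0

J is at the origin; J and U share the same y with |JU| = 48.1 and U on the +x side, so U = (48.1, 0.00). JK is vertical with |JK| = 30.5 and K on the +y side, so K = (0.00, 30.5). The virtual corner opposite J is at (48.1, 30.5). Since A1 is tangent to UB there, FB ⟂ UB and the tangent condition forces FC to be normal to CK, with radius 5.9, so the center F sits 5.9 in from both sides at F = (42.2, 24.6). That places the tangent points at B = (48.1, 24.6) on UB and C = (42.2, 30.5) on CK. Then |JB| = |B − J| = 54.0.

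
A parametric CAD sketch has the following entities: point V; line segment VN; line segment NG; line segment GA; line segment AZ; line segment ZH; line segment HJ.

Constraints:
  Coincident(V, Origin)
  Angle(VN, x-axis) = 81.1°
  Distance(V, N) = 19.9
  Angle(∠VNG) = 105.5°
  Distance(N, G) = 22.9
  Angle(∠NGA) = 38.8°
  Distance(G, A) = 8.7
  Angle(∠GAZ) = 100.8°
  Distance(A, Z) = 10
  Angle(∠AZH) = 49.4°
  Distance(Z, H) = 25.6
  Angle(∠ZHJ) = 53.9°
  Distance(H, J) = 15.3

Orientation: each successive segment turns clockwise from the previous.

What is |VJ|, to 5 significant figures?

33.837

∠AZH = 49.4° gives ZH at 15.600° from the x-axis; with |ZH| = 25.6, H = (36.065, 28.545). ∠ZHJ = 53.9° gives HJ at -110.50° from the x-axis; with |HJ| = 15.3, J = (30.707, 14.214). Then |VJ| = |J − V| = 33.837.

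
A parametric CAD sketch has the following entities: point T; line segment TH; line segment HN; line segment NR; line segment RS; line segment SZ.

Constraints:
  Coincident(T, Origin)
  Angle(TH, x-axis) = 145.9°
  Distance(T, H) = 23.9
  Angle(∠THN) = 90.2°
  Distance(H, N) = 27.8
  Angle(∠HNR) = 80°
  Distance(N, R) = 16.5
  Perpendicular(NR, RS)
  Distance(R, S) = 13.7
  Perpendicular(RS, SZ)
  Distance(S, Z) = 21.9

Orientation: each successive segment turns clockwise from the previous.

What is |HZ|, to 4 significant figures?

17.08

T is at the origin; TH runs at 145.9° with length 23.9, so H = (-19.79, 13.40). ∠THN = 90.2° gives HN at 56.10° from the x-axis; with |HN| = 27.8, N = (-4.285, 36.47). ∠HNR = 80.0° gives NR at -43.90° from the x-axis; with |NR| = 16.5, R = (7.604, 25.03). NR is perpendicular to RS, so RS runs at -133.9°; with |RS| = 13.7, S = (-1.896, 15.16). RS ⟂ SZ, so SZ runs at 136.1°; with |SZ| = 21.9, Z = (-17.68, 30.35). Then |HZ| = |Z − H| = 17.08.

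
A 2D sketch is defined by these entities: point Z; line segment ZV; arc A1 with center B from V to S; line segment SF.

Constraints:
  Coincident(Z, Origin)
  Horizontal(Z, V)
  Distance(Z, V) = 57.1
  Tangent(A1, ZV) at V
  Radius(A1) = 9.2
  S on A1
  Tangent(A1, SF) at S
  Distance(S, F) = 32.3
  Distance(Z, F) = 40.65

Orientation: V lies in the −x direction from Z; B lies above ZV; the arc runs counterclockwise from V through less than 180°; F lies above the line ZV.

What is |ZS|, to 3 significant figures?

50.1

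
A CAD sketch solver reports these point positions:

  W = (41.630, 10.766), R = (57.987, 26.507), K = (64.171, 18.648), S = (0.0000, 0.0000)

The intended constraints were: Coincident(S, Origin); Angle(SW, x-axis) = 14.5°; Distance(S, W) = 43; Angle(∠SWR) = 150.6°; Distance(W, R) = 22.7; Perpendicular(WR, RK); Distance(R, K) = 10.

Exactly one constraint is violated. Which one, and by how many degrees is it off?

Perpendicular(WR, RK) — off by 5.70°.

S = (0.00, 0.00) ✓; SW at 14.50° ✓; |SW| = 43.00 ✓; ∠SWR = 150.6° ✓; |WR| = 22.70 ✓; ∠(WR, RK) = 95.70° ✗; |RK| = 10.00 ✓.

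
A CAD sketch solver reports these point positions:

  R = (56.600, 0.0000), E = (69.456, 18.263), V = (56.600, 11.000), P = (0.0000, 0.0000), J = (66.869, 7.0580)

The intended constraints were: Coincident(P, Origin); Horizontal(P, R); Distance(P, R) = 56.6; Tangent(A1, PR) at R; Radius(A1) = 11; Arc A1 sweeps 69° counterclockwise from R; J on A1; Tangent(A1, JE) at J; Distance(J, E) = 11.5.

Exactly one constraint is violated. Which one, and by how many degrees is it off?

Tangent(A1, JE) at J — off by 8.00°.

P = (0.00, 0.00) ✓; P.y = 0.00, R.y = 0.00 ✓; |PR| = 56.60 ✓; ∠(VR, RP) = 90.00° ✓; |VR| = 11.00 ✓; bearing(V→J) − bearing(V→R) = 69.00° ✓; |VJ| = 11.00 ✓; ∠(VJ, JE) = 82.00° ✗; |JE| = 11.50 ✓.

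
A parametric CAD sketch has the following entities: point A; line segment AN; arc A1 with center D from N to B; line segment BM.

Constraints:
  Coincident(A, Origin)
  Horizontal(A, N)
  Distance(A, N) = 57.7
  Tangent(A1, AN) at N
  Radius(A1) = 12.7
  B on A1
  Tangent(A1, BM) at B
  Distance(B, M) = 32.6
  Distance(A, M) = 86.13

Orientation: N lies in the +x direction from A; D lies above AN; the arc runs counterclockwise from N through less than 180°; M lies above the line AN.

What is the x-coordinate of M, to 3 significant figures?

74.4

Checks: |DB| = 12.70 ✓; ∠(DB, BM) = 90.00° ✓; |BM| = 32.60 ✓; |AM| = 86.13 ✓.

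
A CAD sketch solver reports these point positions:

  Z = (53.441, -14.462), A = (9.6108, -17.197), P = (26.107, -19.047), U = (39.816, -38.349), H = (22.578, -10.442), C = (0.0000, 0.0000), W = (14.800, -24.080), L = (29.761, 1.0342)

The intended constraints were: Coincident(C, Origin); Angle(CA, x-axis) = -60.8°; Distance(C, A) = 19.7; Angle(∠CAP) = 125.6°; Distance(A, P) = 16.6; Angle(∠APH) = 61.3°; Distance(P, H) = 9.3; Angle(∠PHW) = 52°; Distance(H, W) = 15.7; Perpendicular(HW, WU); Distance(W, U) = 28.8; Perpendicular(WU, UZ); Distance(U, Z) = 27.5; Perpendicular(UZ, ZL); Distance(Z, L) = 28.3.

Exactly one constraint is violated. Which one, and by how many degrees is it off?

Perpendicular(UZ, ZL) — off by 3.50°.

C = (0.00, 0.00) ✓; CA at -60.80° ✓; |CA| = 19.70 ✓; ∠CAP = 125.6° ✓; |AP| = 16.60 ✓; ∠APH = 61.30° ✓; |PH| = 9.301 ✓; ∠PHW = 52.00° ✓; |HW| = 15.70 ✓; ∠(HW, WU) = 90.00° ✓; |WU| = 28.80 ✓; ∠(WU, UZ) = 90.00° ✓; |UZ| = 27.50 ✓; ∠(UZ, ZL) = 86.50° ✗; |ZL| = 28.30 ✓.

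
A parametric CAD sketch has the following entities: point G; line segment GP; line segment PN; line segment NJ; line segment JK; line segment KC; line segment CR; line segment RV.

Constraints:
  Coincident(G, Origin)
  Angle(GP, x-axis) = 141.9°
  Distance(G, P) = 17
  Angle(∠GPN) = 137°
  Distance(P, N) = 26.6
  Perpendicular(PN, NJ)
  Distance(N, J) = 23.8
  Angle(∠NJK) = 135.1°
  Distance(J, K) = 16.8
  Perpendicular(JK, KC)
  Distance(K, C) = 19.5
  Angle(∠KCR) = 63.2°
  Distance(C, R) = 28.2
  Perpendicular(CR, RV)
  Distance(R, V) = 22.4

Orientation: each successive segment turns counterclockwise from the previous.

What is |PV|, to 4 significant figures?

48.85

G is at the origin; GP runs at 141.9° with length 17.0, so P = (-13.38, 10.49). ∠GPN = 137.0° gives PN at -175.1° from the x-axis; with |PN| = 26.6, N = (-39.88, 8.218). The perpendicularity gives NJ at right angles to PN, so NJ runs at -85.10°; with |NJ| = 23.8, J = (-37.85, -15.50). ∠NJK = 135.1° gives JK at -40.20° from the x-axis; with |JK| = 16.8, K = (-25.02, -26.34). JK is perpendicular to KC, so KC runs at 49.80°; with |KC| = 19.5, C = (-12.43, -11.45). ∠KCR = 63.2° gives CR at 166.6° from the x-axis; with |CR| = 28.2, R = (-39.86, -4.910). CR ⟂ RV, so RV runs at -103.4°; with |RV| = 22.4, V = (-45.05, -26.70). Then |PV| = |V − P| = 48.85.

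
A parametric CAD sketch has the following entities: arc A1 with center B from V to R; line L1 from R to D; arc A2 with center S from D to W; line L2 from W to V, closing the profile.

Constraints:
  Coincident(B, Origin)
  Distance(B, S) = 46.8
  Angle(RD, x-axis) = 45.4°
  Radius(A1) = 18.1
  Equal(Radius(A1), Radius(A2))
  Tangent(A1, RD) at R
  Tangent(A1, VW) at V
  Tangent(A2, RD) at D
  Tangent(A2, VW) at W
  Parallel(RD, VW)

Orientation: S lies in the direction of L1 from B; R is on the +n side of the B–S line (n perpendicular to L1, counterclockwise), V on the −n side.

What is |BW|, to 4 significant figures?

50.18

The slot axis is L1's direction at 45.4°, so u = (cos 45.4°, sin 45.4°) = (0.7022, 0.7120) and n = (−sin 45.4°, cos 45.4°) = (-0.7120, 0.7022). B is at the origin and S lies 46.8 along u from B, so S = 46.8·u = (32.86, 33.32). Tangency of A1 to both parallel lines with radius 18.1 puts R and V at B ± 18.1·n: R = (-12.89, 12.71), V = (12.89, -12.71). Equal radii place D and W the same way about S: D = S + 18.1·n = (19.97, 46.03), W = S − 18.1·n = (45.75, 20.61). Then |BW| = |W − B| = 50.18.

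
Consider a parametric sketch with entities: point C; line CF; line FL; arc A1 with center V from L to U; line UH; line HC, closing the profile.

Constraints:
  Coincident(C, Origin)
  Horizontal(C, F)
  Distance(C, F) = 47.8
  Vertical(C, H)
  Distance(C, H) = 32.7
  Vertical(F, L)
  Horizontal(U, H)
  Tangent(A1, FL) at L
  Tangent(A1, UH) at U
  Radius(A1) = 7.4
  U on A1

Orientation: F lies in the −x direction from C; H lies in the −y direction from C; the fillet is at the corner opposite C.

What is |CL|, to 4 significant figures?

54.08

The virtual corner opposite C is at (-47.80, -32.70). A1 meets FL tangentially, so VL is at right angles to FL and since A1 is tangent to UH there, VU ⟂ UH, with radius 7.4, so the center V sits 7.4 in from both sides at V = (-40.40, -25.30). That places the tangent points at L = (-47.80, -25.30) on FL and U = (-40.40, -32.70) on UH. Then |CL| = |L − C| = 54.08.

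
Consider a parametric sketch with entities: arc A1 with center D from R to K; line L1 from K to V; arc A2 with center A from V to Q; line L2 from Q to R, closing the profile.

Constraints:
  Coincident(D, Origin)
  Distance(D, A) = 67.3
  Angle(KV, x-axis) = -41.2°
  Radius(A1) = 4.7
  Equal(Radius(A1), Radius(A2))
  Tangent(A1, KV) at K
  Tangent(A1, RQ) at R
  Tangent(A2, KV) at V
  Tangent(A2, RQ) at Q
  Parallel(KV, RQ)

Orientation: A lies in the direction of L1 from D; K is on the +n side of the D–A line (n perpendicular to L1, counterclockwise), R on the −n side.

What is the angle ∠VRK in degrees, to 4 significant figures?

82.05°

Tangency of A1 to both parallel lines with radius 4.7 puts K and R at D ± 4.7·n: K = (3.096, 3.536), R = (-3.096, -3.536). Equal radii place V and Q the same way about A: V = A + 4.7·n = (53.73, -40.79), Q = A − 4.7·n = (47.54, -47.87). Then cos ∠VRK = RV·RK / (|RV||RK|), giving 82.05°.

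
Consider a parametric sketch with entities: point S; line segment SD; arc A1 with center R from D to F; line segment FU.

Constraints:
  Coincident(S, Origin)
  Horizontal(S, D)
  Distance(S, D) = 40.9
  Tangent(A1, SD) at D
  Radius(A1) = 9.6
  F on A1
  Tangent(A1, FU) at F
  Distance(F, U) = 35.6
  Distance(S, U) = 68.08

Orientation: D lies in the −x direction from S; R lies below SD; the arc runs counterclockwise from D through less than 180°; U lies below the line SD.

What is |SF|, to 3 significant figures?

51.4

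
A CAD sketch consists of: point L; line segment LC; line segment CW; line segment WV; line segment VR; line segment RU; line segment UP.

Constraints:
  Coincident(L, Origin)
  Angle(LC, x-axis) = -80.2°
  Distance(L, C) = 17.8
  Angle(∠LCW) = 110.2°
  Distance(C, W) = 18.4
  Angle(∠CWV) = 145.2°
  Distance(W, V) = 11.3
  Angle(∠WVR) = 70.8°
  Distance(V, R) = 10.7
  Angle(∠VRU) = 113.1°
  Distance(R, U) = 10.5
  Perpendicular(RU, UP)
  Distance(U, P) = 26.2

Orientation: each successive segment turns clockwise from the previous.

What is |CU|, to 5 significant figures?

12.419

L is at the origin; LC runs at -80.2° with length 17.8, so C = (3.0297, -17.540). ∠LCW = 110.2° gives CW at -150.00° from the x-axis; with |CW| = 18.4, W = (-12.905, -26.740). ∠CWV = 145.2° gives WV at 175.20° from the x-axis; with |WV| = 11.3, V = (-24.166, -25.795). ∠WVR = 70.8° gives VR at 66.000° from the x-axis; with |VR| = 10.7, R = (-19.813, -16.020). ∠VRU = 113.1° gives RU at -0.90000° from the x-axis; with |RU| = 10.5, U = (-9.3147, -16.185). Then |CU| = |U − C| = 12.419.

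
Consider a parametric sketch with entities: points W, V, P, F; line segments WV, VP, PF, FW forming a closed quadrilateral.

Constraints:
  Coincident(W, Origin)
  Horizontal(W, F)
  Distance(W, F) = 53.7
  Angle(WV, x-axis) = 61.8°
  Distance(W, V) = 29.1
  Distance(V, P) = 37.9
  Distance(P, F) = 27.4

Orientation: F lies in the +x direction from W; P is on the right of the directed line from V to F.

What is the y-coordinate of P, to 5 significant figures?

-9.4772

W is at the origin; WF is horizontal with |WF| = 53.7 and F in +x, so F = (53.7, 0). WV runs at 61.8° with |WV| = 29.1, so V = (13.751, 25.646). P is determined by |VP| = 37.9 and |PF| = 27.4 together: it lies at the intersection of circle(V, 37.9) and circle(F, 27.4). With |VF| = 47.472, the foot of the radical line on VF is 30.958 from V and the perpendicular offset is √(37.9² − 30.958²) = 21.864. Taking the right-of-VF solution: P = (27.991, -9.4772).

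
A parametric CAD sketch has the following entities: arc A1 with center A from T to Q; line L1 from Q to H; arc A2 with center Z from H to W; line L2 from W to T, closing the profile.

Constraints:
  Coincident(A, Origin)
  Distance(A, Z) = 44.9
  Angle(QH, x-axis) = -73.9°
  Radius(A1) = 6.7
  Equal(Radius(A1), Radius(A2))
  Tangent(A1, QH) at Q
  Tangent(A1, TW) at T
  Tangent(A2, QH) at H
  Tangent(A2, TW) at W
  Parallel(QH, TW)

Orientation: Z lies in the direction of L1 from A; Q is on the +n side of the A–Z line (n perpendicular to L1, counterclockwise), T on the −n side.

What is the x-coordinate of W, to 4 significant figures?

6.014

The slot axis is L1's direction at -73.9°, so u = (cos -73.9°, sin -73.9°) = (0.2773, -0.9608) and n = (−sin -73.9°, cos -73.9°) = (0.9608, 0.2773). A is at the origin and Z lies 44.9 along u from A, so Z = 44.9·u = (12.45, -43.14). Tangency of A1 to both parallel lines with radius 6.7 puts Q and T at A ± 6.7·n: Q = (6.437, 1.858), T = (-6.437, -1.858). Equal radii place H and W the same way about Z: H = Z + 6.7·n = (18.89, -41.28), W = Z − 6.7·n = (6.014, -45.00). So W.x = 6.014.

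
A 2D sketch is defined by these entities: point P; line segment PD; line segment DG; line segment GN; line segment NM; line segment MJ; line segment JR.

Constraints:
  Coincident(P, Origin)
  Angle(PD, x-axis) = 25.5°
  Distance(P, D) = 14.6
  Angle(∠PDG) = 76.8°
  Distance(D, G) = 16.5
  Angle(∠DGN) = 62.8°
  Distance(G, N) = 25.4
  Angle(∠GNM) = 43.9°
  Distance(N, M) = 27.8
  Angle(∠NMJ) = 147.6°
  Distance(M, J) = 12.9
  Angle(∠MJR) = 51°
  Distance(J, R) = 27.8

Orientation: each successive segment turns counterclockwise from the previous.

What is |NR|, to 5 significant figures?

20.034

P is at the origin; PD runs at 25.5° with length 14.6, so D = (13.178, 6.2855). ∠PDG = 76.8° gives DG at 128.70° from the x-axis; with |DG| = 16.5, G = (2.8612, 19.163). ∠DGN = 62.8° gives GN at -114.10° from the x-axis; with |GN| = 25.4, N = (-7.5104, -4.0234). ∠GNM = 43.9° gives NM at 22.000° from the x-axis; with |NM| = 27.8, M = (18.265, 6.3906). ∠NMJ = 147.6° gives MJ at 54.400° from the x-axis; with |MJ| = 12.9, J = (25.775, 16.880). ∠MJR = 51.0° gives JR at -176.60° from the x-axis; with |JR| = 27.8, R = (-1.9763, 15.231). Then |NR| = |R − N| = 20.034.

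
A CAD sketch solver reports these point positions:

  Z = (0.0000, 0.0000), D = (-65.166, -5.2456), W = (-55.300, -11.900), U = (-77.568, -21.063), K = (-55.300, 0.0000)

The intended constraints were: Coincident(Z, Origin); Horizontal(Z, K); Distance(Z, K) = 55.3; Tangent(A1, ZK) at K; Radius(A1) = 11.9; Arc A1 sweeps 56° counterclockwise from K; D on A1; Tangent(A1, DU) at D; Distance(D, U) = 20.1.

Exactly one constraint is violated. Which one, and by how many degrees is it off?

Tangent(A1, DU) at D — off by 4.10°.

Z = (0.00, 0.00) ✓; Z.y = 0.00, K.y = 0.00 ✓; |ZK| = 55.30 ✓; ∠(WK, KZ) = 90.00° ✓; |WK| = 11.90 ✓; bearing(W→D) − bearing(W→K) = 56.00° ✓; |WD| = 11.90 ✓; ∠(WD, DU) = 94.10° ✗; |DU| = 20.10 ✓.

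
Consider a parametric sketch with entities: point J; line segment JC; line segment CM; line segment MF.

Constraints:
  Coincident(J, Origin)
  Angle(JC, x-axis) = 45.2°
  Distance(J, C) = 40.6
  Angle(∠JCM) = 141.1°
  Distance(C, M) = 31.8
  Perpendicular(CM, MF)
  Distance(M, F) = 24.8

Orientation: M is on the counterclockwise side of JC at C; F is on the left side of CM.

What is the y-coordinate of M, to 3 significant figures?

60.4

J is at the origin; JC runs at 45.2° with length 40.6, so C = 40.6·(cos 45.2°, sin 45.2°) = (28.6, 28.8). ∠JCM = 141.1°, so CM runs at 45.2° + (180° − 141.1°) = 84.1° from the x-axis; with |CM| = 31.8, M = C + 31.8·(cos 84.1°, sin 84.1°) = (31.9, 60.4). So M.y = 60.4.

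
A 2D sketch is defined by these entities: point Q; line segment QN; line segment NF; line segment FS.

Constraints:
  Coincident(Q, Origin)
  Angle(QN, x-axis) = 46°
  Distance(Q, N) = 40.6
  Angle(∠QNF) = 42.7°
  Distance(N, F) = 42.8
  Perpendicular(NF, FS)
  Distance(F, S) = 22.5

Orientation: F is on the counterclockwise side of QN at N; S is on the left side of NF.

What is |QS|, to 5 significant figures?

13.905

Q is at the origin; QN runs at 46.0° with length 40.6, so N = 40.6·(cos 46.0°, sin 46.0°) = (28.203, 29.205). ∠QNF = 42.7°, so NF runs at 46.0° + (180° − 42.7°) = 183.30° from the x-axis; with |NF| = 42.8, F = N + 42.8·(cos 183.30°, sin 183.30°) = (-14.526, 26.741). NF ⟂ FS; with |FS| = 22.5 on the left of NF, S = F + 22.5·(0.057564, -0.99834) = (-13.231, 4.2788). Then |QS| = |S − Q| = 13.905.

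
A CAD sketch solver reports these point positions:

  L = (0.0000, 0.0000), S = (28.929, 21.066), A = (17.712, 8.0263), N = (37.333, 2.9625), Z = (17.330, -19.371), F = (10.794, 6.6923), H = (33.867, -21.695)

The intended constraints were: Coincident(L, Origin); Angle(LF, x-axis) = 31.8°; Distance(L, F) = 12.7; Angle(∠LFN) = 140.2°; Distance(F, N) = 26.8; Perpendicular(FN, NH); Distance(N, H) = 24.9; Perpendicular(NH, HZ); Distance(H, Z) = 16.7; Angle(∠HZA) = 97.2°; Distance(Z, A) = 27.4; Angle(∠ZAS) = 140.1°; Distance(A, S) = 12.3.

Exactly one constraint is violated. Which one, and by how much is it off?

Distance(A, S) = 12.3 — off by 4.90.

L = (0.00, 0.00) ✓; LF at 31.80° ✓; |LF| = 12.70 ✓; ∠LFN = 140.2° ✓; |FN| = 26.80 ✓; ∠(FN, NH) = 90.00° ✓; |NH| = 24.90 ✓; ∠(NH, HZ) = 90.00° ✓; |HZ| = 16.70 ✓; ∠HZA = 97.20° ✓; |ZA| = 27.40 ✓; ∠ZAS = 140.1° ✓; |AS| = 17.20 ✗.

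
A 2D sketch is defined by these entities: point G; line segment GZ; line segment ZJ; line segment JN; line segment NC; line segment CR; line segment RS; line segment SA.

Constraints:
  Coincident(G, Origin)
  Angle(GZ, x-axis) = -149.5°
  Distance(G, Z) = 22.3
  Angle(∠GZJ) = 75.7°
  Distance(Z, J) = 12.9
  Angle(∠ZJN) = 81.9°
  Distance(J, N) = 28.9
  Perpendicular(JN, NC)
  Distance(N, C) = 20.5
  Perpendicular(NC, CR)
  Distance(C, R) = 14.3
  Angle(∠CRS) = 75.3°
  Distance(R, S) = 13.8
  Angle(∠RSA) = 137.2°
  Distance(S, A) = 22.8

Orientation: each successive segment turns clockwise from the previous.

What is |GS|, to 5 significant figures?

5.2020

G is at the origin; GZ runs at -149.5° with length 22.3, so Z = (-19.214, -11.318). ∠GZJ = 75.7° gives ZJ at 106.20° from the x-axis; with |ZJ| = 12.9, J = (-22.813, 1.0697). ∠ZJN = 81.9° gives JN at 8.1000° from the x-axis; with |JN| = 28.9, N = (5.7984, 5.1417). JN is perpendicular to NC, so NC runs at -81.900°; with |NC| = 20.5, C = (8.6868, -15.154). NC is perpendicular to CR, so CR runs at -171.90°; with |CR| = 14.3, R = (-5.4705, -17.169). ∠CRS = 75.3° gives RS at 83.400° from the x-axis; with |RS| = 13.8, S = (-3.8844, -3.4601). Then |GS| = |S − G| = 5.2020.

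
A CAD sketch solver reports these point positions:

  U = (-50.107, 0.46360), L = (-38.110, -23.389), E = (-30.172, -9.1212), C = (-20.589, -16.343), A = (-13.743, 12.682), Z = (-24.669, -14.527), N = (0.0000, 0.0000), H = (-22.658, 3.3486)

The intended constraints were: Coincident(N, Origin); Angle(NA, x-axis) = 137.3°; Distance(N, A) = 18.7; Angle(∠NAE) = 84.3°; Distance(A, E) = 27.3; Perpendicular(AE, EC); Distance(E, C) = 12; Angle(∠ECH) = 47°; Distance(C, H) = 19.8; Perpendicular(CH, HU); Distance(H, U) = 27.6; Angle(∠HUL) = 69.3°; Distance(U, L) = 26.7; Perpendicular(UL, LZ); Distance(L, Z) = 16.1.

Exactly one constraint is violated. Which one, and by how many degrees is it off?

Perpendicular(UL, LZ) — off by 6.70°.

N = (0.00, 0.00) ✓; NA at 137.3° ✓; |NA| = 18.70 ✓; ∠NAE = 84.30° ✓; |AE| = 27.30 ✓; ∠(AE, EC) = 90.00° ✓; |EC| = 12.00 ✓; ∠ECH = 47.00° ✓; |CH| = 19.80 ✓; ∠(CH, HU) = 90.00° ✓; |HU| = 27.60 ✓; ∠HUL = 69.30° ✓; |UL| = 26.70 ✓; ∠(UL, LZ) = 96.70° ✗; |LZ| = 16.10 ✓.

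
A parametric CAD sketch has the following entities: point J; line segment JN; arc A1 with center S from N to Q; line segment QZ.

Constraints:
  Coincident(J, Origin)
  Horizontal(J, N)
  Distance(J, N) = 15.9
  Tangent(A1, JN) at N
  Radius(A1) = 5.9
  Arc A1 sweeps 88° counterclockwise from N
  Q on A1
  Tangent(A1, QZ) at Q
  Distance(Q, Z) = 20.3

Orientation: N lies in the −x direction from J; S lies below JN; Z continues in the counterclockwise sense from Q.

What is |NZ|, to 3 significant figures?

26.8

J is at the origin; JN is horizontal with |JN| = 15.9 and N on the −x side, so N = (-15.9, 0.00). Since A1 is tangent to JN there, SN ⟂ JN, so S = N + (0, -5.9) = (-15.9, -5.90). On A1, N sits at bearing 90° from S; an 88° counterclockwise sweep puts Q at bearing 178°, so Q = S + 5.9·(cos 178°, sin 178°) = (-21.8, -5.69). The tangent condition forces SQ to be normal to QZ, so QZ runs along (−sin 178°, cos 178°); with |QZ| = 20.3, Z = (-22.5, -26.0). Then |NZ| = |Z − N| = 26.8.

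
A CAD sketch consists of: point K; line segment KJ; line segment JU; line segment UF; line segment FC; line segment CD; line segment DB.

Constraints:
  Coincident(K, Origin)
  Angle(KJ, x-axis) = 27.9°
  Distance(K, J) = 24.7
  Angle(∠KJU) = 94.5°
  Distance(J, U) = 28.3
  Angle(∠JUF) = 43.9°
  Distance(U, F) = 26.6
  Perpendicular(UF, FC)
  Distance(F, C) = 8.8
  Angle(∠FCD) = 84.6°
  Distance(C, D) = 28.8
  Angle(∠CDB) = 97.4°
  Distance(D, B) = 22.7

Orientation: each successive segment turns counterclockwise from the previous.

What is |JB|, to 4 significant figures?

43.04

K is at the origin; KJ runs at 27.9° with length 24.7, so J = (21.83, 11.56). ∠KJU = 94.5° gives JU at 113.4° from the x-axis; with |JU| = 28.3, U = (10.59, 37.53). ∠JUF = 43.9° gives UF at -110.5° from the x-axis; with |UF| = 26.6, F = (1.274, 12.61). The perpendicularity gives FC at right angles to UF, so FC runs at -20.50°; with |FC| = 8.8, C = (9.517, 9.533). ∠FCD = 84.6° gives CD at 74.90° from the x-axis; with |CD| = 28.8, D = (17.02, 37.34). ∠CDB = 97.4° gives DB at 157.5° from the x-axis; with |DB| = 22.7, B = (-3.953, 46.03). Then |JB| = |B − J| = 43.04.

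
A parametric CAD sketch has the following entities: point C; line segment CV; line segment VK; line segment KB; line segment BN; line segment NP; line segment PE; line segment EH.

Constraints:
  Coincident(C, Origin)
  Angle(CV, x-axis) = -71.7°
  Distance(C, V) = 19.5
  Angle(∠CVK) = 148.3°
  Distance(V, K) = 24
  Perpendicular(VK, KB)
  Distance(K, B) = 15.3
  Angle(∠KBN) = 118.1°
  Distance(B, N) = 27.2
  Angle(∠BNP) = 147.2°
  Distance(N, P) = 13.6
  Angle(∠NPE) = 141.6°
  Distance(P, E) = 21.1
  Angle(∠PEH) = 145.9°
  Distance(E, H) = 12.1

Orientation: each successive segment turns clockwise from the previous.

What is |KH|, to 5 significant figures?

55.641

C is at the origin; CV runs at -71.7° with length 19.5, so V = (6.1229, -18.514). ∠CVK = 148.3° gives VK at -103.40° from the x-axis; with |VK| = 24.0, K = (0.56090, -41.860). The perpendicularity gives KB at right angles to VK, so KB runs at 166.60°; with |KB| = 15.3, B = (-14.323, -38.315). ∠KBN = 118.1° gives BN at 104.70° from the x-axis; with |BN| = 27.2, N = (-21.225, -12.005). ∠BNP = 147.2° gives NP at 71.900° from the x-axis; with |NP| = 13.6, P = (-17.000, 0.92202). ∠NPE = 141.6° gives PE at 33.500° from the x-axis; with |PE| = 21.1, E = (0.59541, 12.568). ∠PEH = 145.9° gives EH at -0.60000° from the x-axis; with |EH| = 12.1, H = (12.695, 12.441). Then |KH| = |H − K| = 55.641.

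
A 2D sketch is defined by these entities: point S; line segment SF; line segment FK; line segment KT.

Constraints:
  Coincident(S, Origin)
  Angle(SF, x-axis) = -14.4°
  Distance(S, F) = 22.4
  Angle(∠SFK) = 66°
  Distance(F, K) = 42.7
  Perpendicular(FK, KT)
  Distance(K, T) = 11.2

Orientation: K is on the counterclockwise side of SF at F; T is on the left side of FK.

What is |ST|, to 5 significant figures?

34.843

S is at the origin; SF runs at -14.4° with length 22.4, so F = 22.4·(cos -14.4°, sin -14.4°) = (21.696, -5.5707). ∠SFK = 66.0°, so FK runs at -14.4° + (180° − 66.0°) = 99.600° from the x-axis; with |FK| = 42.7, K = F + 42.7·(cos 99.600°, sin 99.600°) = (14.575, 36.531). FK ⟂ KT; with |KT| = 11.2 on the left of FK, T = K + 11.2·(-0.98600, -0.16677) = (3.5321, 34.664). Then |ST| = |T − S| = 34.843.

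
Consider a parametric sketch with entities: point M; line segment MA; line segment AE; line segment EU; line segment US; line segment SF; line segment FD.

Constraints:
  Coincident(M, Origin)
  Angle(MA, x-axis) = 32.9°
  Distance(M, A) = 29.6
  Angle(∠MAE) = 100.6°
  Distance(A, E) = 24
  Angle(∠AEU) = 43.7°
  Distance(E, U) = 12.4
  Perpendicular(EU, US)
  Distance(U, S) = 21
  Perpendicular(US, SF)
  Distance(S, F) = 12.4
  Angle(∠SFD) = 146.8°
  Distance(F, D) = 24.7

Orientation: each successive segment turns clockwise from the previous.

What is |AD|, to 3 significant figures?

39.1

US ⟂ SF, so SF runs at -2.80°; with |SF| = 12.4, F = (42.4, 19.6). ∠SFD = 146.8° gives FD at -36.0° from the x-axis; with |FD| = 24.7, D = (62.4, 5.13). Then |AD| = |D − A| = 39.1.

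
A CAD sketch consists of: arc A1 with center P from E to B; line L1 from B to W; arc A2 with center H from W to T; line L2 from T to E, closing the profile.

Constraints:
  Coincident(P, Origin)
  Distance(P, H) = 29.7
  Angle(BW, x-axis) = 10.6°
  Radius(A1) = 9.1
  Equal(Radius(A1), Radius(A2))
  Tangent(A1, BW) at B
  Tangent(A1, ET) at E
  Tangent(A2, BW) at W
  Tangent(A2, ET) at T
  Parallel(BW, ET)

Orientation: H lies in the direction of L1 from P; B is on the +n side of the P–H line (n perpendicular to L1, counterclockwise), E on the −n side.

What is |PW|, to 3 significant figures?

31.1

Tangency of A1 to both parallel lines with radius 9.1 puts B and E at P ± 9.1·n: B = (-1.67, 8.94), E = (1.67, -8.94). Equal radii place W and T the same way about H: W = H + 9.1·n = (27.5, 14.4), T = H − 9.1·n = (30.9, -3.48). Then |PW| = |W − P| = 31.1.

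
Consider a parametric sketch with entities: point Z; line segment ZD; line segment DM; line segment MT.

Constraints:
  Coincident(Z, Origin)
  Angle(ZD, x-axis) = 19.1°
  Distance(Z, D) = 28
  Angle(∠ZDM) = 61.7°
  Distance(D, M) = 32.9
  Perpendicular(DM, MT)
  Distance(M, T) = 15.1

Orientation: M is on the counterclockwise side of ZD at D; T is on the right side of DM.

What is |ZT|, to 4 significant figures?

44.33

∠ZDM = 61.7°, so DM runs at 19.1° + (180° − 61.7°) = 137.4° from the x-axis; with |DM| = 32.9, M = D + 32.9·(cos 137.4°, sin 137.4°) = (2.241, 31.43). The perpendicularity gives MT at right angles to DM; with |MT| = 15.1 on the right of DM, T = M + 15.1·(0.6769, 0.7361) = (12.46, 42.55). Then |ZT| = |T − Z| = 44.33.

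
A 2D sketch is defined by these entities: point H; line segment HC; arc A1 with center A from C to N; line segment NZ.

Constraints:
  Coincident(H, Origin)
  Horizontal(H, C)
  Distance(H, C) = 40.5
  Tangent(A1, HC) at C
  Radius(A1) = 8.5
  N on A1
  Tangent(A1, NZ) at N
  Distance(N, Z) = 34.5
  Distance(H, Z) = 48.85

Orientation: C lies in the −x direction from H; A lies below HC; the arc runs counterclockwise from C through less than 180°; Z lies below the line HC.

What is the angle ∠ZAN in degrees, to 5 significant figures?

76.159°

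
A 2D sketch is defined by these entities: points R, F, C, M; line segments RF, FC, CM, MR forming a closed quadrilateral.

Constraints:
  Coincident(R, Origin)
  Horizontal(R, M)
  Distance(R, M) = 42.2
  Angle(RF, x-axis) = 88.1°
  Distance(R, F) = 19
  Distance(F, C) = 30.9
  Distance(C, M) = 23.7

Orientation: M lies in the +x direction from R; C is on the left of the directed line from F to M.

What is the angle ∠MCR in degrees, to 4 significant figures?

83.07°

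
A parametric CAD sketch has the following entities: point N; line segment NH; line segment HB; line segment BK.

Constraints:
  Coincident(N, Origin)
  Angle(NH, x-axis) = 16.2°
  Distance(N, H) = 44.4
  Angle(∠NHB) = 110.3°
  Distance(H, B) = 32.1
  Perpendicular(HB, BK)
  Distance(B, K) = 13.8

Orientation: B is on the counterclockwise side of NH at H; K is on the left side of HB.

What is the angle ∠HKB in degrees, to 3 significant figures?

66.7°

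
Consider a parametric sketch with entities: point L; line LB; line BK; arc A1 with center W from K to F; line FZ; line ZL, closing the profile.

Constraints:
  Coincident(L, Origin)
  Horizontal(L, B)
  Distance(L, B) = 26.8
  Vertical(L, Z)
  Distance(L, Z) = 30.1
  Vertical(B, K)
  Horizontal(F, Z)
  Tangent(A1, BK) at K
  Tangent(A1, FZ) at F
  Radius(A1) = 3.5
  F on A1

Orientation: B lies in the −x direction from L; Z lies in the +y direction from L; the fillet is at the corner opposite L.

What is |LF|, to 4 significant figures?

38.06

The virtual corner opposite L is at (-26.80, 30.10). A1 meets BK tangentially, so WK is at right angles to BK and tangency of A1 to FZ means the radius WF is perpendicular to FZ, with radius 3.5, so the center W sits 3.5 in from both sides at W = (-23.30, 26.60). That places the tangent points at K = (-26.80, 26.60) on BK and F = (-23.30, 30.10) on FZ. Then |LF| = |F − L| = 38.06.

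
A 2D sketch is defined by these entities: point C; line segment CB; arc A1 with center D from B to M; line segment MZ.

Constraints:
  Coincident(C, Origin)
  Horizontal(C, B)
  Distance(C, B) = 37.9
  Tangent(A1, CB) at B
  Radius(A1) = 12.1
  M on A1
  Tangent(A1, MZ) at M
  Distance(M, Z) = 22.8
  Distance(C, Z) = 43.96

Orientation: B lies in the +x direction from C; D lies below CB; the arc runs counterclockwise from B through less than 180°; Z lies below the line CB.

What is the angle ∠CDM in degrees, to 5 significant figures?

19.088°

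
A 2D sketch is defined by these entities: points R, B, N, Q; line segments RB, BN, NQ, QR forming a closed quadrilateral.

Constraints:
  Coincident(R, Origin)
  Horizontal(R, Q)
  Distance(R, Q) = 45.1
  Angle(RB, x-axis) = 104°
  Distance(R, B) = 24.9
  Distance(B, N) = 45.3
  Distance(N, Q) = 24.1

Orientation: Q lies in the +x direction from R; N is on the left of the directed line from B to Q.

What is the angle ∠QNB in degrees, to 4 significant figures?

105.0°

Checks: |BN| = 45.30 ✓; |NQ| = 24.10 ✓.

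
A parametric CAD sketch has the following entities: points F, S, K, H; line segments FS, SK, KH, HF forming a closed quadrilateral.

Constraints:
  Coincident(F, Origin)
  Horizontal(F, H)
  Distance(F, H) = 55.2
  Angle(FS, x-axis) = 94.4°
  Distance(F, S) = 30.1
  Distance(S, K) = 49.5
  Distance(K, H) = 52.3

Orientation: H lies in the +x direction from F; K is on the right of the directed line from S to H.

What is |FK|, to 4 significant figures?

19.78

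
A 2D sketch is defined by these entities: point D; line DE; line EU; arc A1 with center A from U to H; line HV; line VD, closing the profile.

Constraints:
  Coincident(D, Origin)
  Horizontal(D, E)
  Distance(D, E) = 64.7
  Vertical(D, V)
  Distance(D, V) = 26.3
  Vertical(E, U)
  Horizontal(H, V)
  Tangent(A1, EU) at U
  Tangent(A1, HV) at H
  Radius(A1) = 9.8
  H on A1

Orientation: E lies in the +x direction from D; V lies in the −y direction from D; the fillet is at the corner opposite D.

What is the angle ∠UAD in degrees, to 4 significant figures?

163.3°

D is at the origin; DE is horizontal with |DE| = 64.7 and E on the +x side, so E = (64.70, 0.000). D and V share the same x with |DV| = 26.3 and V on the −y side, so V = (0.000, -26.30). The virtual corner opposite D is at (64.70, -26.30). Tangency of A1 to EU means the radius AU is perpendicular to EU and the tangent condition forces AH to be normal to HV, with radius 9.8, so the center A sits 9.8 in from both sides at A = (54.90, -16.50). That places the tangent points at U = (64.70, -16.50) on EU and H = (54.90, -26.30) on HV. Then cos ∠UAD = AU·AD / (|AU||AD|), giving 163.3°.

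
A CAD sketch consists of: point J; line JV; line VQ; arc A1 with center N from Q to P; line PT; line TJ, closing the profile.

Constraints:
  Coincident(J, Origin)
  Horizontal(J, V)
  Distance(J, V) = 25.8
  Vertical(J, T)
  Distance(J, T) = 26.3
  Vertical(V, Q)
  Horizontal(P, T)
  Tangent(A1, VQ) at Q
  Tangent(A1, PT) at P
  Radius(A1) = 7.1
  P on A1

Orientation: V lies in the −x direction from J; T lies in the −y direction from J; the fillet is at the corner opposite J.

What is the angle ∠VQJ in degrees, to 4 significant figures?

53.34°

The virtual corner opposite J is at (-25.80, -26.30). The tangent condition forces NQ to be normal to VQ and the tangent condition forces NP to be normal to PT, with radius 7.1, so the center N sits 7.1 in from both sides at N = (-18.70, -19.20). That places the tangent points at Q = (-25.80, -19.20) on VQ and P = (-18.70, -26.30) on PT. Then cos ∠VQJ = QV·QJ / (|QV||QJ|), giving 53.34°.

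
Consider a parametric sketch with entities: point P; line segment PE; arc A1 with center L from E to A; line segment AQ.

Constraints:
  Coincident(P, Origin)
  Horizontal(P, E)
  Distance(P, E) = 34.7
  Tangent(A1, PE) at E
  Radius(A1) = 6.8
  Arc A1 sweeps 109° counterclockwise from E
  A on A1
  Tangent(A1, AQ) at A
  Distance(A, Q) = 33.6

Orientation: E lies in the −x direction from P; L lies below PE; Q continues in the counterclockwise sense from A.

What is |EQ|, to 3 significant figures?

41.0

On A1, E sits at bearing 90° from L; a 109° counterclockwise sweep puts A at bearing 199°, so A = L + 6.8·(cos 199°, sin 199°) = (-41.1, -9.01). Since A1 is tangent to AQ there, LA ⟂ AQ, so AQ runs along (−sin 199°, cos 199°); with |AQ| = 33.6, Q = (-30.2, -40.8). Then |EQ| = |Q − E| = 41.0.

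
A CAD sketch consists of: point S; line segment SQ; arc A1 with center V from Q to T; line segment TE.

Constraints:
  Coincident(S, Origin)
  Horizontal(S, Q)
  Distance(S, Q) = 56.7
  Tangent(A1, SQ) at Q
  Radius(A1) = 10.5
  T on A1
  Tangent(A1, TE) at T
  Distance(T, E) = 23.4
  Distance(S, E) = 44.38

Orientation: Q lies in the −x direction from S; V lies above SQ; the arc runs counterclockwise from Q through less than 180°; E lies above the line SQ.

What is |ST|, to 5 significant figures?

47.839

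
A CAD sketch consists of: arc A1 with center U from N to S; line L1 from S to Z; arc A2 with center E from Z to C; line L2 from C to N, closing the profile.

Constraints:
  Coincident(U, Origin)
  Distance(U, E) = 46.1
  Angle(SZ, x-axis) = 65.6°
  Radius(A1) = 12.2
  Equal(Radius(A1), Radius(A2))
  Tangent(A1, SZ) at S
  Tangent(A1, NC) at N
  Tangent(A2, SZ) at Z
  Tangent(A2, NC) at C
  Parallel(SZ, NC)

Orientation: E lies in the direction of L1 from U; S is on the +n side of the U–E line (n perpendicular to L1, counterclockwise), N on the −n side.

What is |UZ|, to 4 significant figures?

47.69

The slot axis is L1's direction at 65.6°, so u = (cos 65.6°, sin 65.6°) = (0.4131, 0.9107) and n = (−sin 65.6°, cos 65.6°) = (-0.9107, 0.4131). U is at the origin and E lies 46.1 along u from U, so E = 46.1·u = (19.04, 41.98). Tangency of A1 to both parallel lines with radius 12.2 puts S and N at U ± 12.2·n: S = (-11.11, 5.040), N = (11.11, -5.040). Equal radii place Z and C the same way about E: Z = E + 12.2·n = (7.934, 47.02), C = E − 12.2·n = (30.15, 36.94). Then |UZ| = |Z − U| = 47.69.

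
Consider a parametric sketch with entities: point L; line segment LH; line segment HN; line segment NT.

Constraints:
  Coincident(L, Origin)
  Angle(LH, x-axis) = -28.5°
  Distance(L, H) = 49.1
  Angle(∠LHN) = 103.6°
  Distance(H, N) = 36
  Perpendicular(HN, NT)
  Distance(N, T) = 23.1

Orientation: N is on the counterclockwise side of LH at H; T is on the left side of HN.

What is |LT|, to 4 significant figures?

53.54

L is at the origin; LH runs at -28.5° with length 49.1, so H = 49.1·(cos -28.5°, sin -28.5°) = (43.15, -23.43). ∠LHN = 103.6°, so HN runs at -28.5° + (180° − 103.6°) = 47.90° from the x-axis; with |HN| = 36.0, N = H + 36.0·(cos 47.90°, sin 47.90°) = (67.29, 3.283). HN ⟂ NT; with |NT| = 23.1 on the left of HN, T = N + 23.1·(-0.7420, 0.6704) = (50.15, 18.77). Then |LT| = |T − L| = 53.54.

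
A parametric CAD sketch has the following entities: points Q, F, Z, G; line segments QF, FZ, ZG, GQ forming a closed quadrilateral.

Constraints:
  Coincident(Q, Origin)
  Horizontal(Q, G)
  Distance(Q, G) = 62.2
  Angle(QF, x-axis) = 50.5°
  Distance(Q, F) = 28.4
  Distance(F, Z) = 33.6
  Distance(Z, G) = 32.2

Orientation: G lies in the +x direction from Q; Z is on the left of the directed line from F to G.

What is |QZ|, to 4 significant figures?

58.91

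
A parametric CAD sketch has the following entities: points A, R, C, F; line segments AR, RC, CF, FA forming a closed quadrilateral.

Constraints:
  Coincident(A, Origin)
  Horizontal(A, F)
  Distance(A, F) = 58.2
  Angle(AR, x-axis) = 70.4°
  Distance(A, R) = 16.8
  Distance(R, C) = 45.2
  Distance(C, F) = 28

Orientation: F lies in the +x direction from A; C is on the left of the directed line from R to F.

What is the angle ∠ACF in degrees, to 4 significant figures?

79.78°

Checks: A = (0.00, 0.00) ✓; |RC| = 45.20 ✓; |CF| = 28.00 ✓.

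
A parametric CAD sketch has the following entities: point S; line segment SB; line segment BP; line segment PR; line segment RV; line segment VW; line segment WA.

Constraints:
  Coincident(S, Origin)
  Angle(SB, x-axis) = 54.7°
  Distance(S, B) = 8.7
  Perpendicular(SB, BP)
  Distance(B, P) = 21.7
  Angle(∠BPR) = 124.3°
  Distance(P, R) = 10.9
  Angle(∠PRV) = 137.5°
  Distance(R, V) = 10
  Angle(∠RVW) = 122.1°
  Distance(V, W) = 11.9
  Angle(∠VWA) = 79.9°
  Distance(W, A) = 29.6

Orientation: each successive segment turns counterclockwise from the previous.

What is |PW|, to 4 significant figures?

24.51

S is at the origin; SB runs at 54.7° with length 8.7, so B = (5.027, 7.100). SB ⟂ BP, so BP runs at 144.7°; with |BP| = 21.7, P = (-12.68, 19.64). ∠BPR = 124.3° gives PR at -159.6° from the x-axis; with |PR| = 10.9, R = (-22.90, 15.84). ∠PRV = 137.5° gives RV at -117.1° from the x-axis; with |RV| = 10.0, V = (-27.45, 6.938). ∠RVW = 122.1° gives VW at -59.20° from the x-axis; with |VW| = 11.9, W = (-21.36, -3.283). Then |PW| = |W − P| = 24.51.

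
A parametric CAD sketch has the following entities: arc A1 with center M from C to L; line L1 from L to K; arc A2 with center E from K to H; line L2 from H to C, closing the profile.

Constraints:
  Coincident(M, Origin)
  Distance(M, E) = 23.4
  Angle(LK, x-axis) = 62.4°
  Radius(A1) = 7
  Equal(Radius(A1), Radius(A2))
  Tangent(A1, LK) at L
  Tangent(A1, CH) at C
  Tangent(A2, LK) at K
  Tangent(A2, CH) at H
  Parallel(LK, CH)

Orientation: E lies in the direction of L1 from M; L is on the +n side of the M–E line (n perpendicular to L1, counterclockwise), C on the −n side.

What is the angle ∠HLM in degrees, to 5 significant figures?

59.108°

The slot axis is L1's direction at 62.4°, so u = (cos 62.4°, sin 62.4°) = (0.46330, 0.88620) and n = (−sin 62.4°, cos 62.4°) = (-0.88620, 0.46330). M is at the origin and E lies 23.4 along u from M, so E = 23.4·u = (10.841, 20.737). Tangency of A1 to both parallel lines with radius 7.0 puts L and C at M ± 7.0·n: L = (-6.2034, 3.2431), C = (6.2034, -3.2431). Equal radii place K and H the same way about E: K = E + 7.0·n = (4.6377, 23.980), H = E − 7.0·n = (17.045, 17.494). Then cos ∠HLM = LH·LM / (|LH||LM|), giving 59.108°.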